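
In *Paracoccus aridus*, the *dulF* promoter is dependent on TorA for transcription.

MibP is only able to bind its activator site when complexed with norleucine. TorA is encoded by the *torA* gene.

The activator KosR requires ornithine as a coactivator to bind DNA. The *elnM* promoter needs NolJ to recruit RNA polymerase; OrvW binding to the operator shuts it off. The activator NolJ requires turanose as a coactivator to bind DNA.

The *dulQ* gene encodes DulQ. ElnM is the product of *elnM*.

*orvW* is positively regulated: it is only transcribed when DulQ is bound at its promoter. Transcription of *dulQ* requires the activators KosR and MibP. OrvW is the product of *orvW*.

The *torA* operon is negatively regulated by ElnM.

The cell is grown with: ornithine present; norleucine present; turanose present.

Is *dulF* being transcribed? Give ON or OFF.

Ornithine is present, so KosR is active.
Norleucine is present, so MibP is active.
No repressor is bound and KosR and MibP are active, so *dulQ* is transcribed.
So DulQ is produced and active.
No repressor is bound and DulQ is active, so *orvW* is transcribed.
So OrvW is produced and active.
Turanose is present, so NolJ is active.
With repressor OrvW bound, *elnM* is not transcribed.
So ElnM is not produced.
With no repressor bound, *torA* is transcribed.
So TorA is produced and active.
No repressor is bound and TorA is active, so *dulF* is transcribed.

ON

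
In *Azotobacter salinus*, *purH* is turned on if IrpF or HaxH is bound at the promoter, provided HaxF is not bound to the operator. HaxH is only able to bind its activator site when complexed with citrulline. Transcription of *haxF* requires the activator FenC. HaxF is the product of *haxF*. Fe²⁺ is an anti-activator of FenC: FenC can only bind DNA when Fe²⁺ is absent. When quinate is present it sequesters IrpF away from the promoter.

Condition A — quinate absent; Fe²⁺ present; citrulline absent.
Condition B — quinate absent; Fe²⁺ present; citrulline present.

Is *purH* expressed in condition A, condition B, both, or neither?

Condition A:
Quinate is absent, so IrpF is active.
Fe²⁺ is present, so FenC is inactive.
Required activator FenC is absent, so *haxF* is not transcribed.
So HaxF is not produced.
Citrulline is absent, so HaxH is inactive.
Activator IrpF is present, so *purH* is transcribed.
→ *purH* is ON in A.
Condition B:
Quinate is absent, so IrpF is active.
Fe²⁺ is present, so FenC is inactive.
Required activator FenC is absent, so *haxF* is not transcribed.
So HaxF is not produced.
Citrulline is present, so HaxH is active.
Activator IrpF is present, so *purH* is transcribed.
→ *purH* is ON in B.

both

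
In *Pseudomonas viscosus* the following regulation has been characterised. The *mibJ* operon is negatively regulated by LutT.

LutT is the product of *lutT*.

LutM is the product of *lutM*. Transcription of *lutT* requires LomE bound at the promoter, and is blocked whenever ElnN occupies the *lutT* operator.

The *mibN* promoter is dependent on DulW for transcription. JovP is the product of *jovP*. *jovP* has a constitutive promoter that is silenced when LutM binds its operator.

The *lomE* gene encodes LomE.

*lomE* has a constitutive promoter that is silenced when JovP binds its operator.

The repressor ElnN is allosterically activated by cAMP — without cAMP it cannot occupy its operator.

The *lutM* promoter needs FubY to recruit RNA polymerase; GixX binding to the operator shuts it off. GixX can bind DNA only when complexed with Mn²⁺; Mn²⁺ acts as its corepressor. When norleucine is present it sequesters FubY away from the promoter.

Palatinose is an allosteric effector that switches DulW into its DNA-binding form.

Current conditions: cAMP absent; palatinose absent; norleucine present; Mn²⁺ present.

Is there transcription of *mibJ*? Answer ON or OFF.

Mn²⁺ is present, so GixX is active.
Norleucine is present, so FubY is inactive.
With repressor GixX bound, *lutM* is not transcribed.
So LutM is not produced.
With no repressor bound, *jovP* is transcribed.
So JovP is produced and active.
With repressor JovP bound, *lomE* is not transcribed.
So LomE is not produced.
cAMP is absent, so ElnN is inactive.
Required activator LomE is absent, so *lutT* is not transcribed.
So LutT is not produced.
With no repressor bound, *mibJ* is transcribed.

ON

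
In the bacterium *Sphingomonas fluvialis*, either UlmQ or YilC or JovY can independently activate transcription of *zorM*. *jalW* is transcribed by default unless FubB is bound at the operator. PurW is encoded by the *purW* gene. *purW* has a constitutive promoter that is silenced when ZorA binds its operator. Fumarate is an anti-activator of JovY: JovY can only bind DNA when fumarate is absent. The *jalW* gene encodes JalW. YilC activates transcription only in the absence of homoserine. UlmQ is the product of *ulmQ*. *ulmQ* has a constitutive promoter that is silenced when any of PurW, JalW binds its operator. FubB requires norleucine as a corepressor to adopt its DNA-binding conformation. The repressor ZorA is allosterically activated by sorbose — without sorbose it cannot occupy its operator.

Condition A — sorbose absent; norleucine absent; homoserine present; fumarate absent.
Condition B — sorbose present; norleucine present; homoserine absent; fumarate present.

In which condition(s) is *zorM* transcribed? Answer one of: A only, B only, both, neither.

both

Condition A:
Sorbose is absent, so ZorA is inactive.
With no repressor bound, *purW* is transcribed.
So PurW is produced and active.
Norleucine is absent, so FubB is inactive.
With no repressor bound, *jalW* is transcribed.
So JalW is produced and active.
With repressor PurW bound, *ulmQ* is not transcribed.
So UlmQ is not produced.
Homoserine is present, so YilC is inactive.
Fumarate is absent, so JovY is active.
Activator JovY is present, so *zorM* is transcribed.
→ *zorM* is ON in A.
Condition B:
Sorbose is present, so ZorA is active.
With repressor ZorA bound, *purW* is not transcribed.
So PurW is not produced.
Norleucine is present, so FubB is active.
With repressor FubB bound, *jalW* is not transcribed.
So JalW is not produced.
With no repressor bound, *ulmQ* is transcribed.
So UlmQ is produced and active.
Homoserine is absent, so YilC is active.
Fumarate is present, so JovY is inactive.
Activator UlmQ is present, so *zorM* is transcribed.
→ *zorM* is ON in B.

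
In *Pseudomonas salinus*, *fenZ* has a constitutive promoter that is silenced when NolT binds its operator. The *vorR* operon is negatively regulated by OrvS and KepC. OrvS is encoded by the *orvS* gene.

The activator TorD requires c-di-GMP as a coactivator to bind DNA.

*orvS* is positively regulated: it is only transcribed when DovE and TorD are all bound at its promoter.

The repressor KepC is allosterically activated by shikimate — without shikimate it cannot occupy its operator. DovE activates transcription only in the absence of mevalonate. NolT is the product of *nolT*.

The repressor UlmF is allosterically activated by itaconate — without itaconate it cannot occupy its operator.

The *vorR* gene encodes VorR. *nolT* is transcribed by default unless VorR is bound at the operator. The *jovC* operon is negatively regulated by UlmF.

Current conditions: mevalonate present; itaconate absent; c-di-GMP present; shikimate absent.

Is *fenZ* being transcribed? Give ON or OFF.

Mevalonate is present, so DovE is inactive.
c-di-GMP is present, so TorD is active.
Required activator DovE is absent, so *orvS* is not transcribed.
So OrvS is not produced.
Shikimate is absent, so KepC is inactive.
With no repressor bound, *vorR* is transcribed.
So VorR is produced and active.
With repressor VorR bound, *nolT* is not transcribed.
So NolT is not produced.
With no repressor bound, *fenZ* is transcribed.

ON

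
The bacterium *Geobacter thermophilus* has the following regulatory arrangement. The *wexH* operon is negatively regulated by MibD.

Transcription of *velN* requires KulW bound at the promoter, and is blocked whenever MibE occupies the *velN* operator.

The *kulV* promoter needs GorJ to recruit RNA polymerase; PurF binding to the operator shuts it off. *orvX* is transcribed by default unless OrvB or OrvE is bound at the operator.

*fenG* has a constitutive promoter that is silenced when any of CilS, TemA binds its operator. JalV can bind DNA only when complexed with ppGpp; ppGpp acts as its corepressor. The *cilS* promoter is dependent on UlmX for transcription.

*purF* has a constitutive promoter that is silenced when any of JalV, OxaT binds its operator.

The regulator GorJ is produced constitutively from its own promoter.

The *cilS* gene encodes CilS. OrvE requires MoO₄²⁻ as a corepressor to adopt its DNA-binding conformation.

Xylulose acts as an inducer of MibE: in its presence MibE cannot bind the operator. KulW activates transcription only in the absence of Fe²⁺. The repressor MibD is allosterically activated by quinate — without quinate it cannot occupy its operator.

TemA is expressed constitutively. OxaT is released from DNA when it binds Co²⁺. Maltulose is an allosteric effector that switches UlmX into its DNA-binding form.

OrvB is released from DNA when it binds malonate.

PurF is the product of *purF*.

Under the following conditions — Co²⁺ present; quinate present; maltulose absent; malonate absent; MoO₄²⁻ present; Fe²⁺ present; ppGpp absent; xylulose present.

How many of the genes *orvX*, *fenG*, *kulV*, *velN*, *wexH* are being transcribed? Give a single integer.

0

Malonate is absent, so OrvB is active.
MoO₄²⁻ is present, so OrvE is active.
With repressor OrvB bound, *orvX* is not transcribed.
→ *orvX* is OFF.
Maltulose is absent, so UlmX is inactive.
Required activator UlmX is absent, so *cilS* is not transcribed.
So CilS is not produced.
TemA is produced constitutively and is active.
With repressor TemA bound, *fenG* is not transcribed.
→ *fenG* is OFF.
GorJ is produced constitutively and is active.
ppGpp is absent, so JalV is inactive.
Co²⁺ is present, so OxaT is inactive.
With no repressor bound, *purF* is transcribed.
So PurF is produced and active.
With repressor PurF bound, *kulV* is not transcribed.
→ *kulV* is OFF.
Fe²⁺ is present, so KulW is inactive.
Xylulose is present, so MibE is inactive.
Required activator KulW is absent, so *velN* is not transcribed.
→ *velN* is OFF.
Quinate is present, so MibD is active.
With repressor MibD bound, *wexH* is not transcribed.
→ *wexH* is OFF.
0 of the 5 genes are transcribed.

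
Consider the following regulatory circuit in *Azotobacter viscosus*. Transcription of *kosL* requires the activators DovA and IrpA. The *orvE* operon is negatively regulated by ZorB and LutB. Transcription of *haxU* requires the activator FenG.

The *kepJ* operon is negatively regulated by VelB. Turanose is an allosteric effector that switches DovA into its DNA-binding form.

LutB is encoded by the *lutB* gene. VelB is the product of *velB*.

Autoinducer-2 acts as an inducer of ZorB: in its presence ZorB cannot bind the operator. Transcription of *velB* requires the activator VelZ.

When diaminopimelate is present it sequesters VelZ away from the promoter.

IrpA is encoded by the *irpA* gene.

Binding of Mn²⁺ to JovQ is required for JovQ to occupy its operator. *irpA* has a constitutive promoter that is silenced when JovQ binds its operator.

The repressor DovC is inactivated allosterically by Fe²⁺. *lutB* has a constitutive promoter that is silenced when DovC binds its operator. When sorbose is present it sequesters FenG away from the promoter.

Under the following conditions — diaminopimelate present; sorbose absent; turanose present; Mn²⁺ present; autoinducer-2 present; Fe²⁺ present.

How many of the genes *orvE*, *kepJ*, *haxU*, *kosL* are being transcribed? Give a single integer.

2

Autoinducer-2 is present, so ZorB is inactive.
Fe²⁺ is present, so DovC is inactive.
With no repressor bound, *lutB* is transcribed.
So LutB is produced and active.
With repressor LutB bound, *orvE* is not transcribed.
→ *orvE* is OFF.
Diaminopimelate is present, so VelZ is inactive.
Required activator VelZ is absent, so *velB* is not transcribed.
So VelB is not produced.
With no repressor bound, *kepJ* is transcribed.
→ *kepJ* is ON.
Sorbose is absent, so FenG is active.
No repressor is bound and FenG is active, so *haxU* is transcribed.
→ *haxU* is ON.
Turanose is present, so DovA is active.
Mn²⁺ is present, so JovQ is active.
With repressor JovQ bound, *irpA* is not transcribed.
So IrpA is not produced.
Required activator IrpA is absent, so *kosL* is not transcribed.
→ *kosL* is OFF.
2 of the 4 genes are transcribed.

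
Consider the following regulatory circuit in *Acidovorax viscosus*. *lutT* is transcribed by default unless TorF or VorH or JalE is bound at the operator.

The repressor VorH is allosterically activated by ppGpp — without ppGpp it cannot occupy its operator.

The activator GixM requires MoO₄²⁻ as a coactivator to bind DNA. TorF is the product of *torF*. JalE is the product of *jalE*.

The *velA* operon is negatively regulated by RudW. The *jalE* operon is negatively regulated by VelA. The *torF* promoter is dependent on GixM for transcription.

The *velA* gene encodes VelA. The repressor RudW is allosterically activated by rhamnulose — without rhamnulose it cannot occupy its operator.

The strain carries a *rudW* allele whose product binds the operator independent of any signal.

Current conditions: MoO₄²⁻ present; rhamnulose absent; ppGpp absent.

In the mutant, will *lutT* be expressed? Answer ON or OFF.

OFF

MoO₄²⁻ is present, so GixM is active.
No repressor is bound and GixM is active, so *torF* is transcribed.
So TorF is produced and active.
ppGpp is absent, so VorH is inactive.
RudW is constitutively active in this strain.
With repressor RudW bound, *velA* is not transcribed.
So VelA is not produced.
With no repressor bound, *jalE* is transcribed.
So JalE is produced and active.
With repressor TorF bound, *lutT* is not transcribed.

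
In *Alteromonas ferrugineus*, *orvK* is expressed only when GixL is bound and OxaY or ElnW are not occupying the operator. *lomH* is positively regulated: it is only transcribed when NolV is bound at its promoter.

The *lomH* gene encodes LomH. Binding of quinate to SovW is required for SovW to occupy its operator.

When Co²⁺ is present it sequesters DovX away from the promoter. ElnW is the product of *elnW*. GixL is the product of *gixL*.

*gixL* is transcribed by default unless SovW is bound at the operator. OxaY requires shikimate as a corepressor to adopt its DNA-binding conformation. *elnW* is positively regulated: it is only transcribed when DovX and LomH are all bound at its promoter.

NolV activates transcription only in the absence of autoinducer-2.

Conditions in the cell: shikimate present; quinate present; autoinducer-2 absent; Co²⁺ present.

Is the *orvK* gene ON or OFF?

Shikimate is present, so OxaY is active.
Quinate is present, so SovW is active.
With repressor SovW bound, *gixL* is not transcribed.
So GixL is not produced.
Co²⁺ is present, so DovX is inactive.
Autoinducer-2 is absent, so NolV is active.
No repressor is bound and NolV is active, so *lomH* is transcribed.
So LomH is produced and active.
Required activator DovX is absent, so *elnW* is not transcribed.
So ElnW is not produced.
With repressor OxaY bound, *orvK* is not transcribed.

OFF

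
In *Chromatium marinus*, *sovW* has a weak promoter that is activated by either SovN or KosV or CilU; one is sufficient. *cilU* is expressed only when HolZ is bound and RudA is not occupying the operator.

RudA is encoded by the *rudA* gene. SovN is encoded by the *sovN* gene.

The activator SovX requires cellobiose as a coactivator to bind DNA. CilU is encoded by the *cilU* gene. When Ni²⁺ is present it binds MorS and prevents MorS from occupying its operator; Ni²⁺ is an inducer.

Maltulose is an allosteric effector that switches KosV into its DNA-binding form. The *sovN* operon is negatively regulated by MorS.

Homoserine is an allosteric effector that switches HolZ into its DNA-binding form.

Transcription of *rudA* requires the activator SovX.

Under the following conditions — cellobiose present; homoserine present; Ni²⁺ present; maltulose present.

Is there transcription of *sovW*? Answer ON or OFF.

Ni²⁺ is present, so MorS is inactive.
With no repressor bound, *sovN* is transcribed.
So SovN is produced and active.
Maltulose is present, so KosV is active.
Cellobiose is present, so SovX is active.
No repressor is bound and SovX is active, so *rudA* is transcribed.
So RudA is produced and active.
Homoserine is present, so HolZ is active.
With repressor RudA bound, *cilU* is not transcribed.
So CilU is not produced.
Activator SovN is present, so *sovW* is transcribed.

ON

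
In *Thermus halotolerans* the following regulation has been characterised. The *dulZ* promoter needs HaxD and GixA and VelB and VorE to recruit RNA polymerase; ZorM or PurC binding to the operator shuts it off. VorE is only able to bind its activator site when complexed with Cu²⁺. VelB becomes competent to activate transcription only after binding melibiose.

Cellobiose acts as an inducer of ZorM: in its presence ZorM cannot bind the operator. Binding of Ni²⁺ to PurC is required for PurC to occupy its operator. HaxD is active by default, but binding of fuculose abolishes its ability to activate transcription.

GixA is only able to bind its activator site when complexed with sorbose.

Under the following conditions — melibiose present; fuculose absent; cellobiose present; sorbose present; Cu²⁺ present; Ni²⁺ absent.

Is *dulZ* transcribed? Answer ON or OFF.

ON

Cellobiose is present, so ZorM is inactive.
Fuculose is absent, so HaxD is active.
Sorbose is present, so GixA is active.
Ni²⁺ is absent, so PurC is inactive.
Melibiose is present, so VelB is active.
Cu²⁺ is present, so VorE is active.
No repressor is bound and HaxD and GixA and VelB and VorE are active, so *dulZ* is transcribed.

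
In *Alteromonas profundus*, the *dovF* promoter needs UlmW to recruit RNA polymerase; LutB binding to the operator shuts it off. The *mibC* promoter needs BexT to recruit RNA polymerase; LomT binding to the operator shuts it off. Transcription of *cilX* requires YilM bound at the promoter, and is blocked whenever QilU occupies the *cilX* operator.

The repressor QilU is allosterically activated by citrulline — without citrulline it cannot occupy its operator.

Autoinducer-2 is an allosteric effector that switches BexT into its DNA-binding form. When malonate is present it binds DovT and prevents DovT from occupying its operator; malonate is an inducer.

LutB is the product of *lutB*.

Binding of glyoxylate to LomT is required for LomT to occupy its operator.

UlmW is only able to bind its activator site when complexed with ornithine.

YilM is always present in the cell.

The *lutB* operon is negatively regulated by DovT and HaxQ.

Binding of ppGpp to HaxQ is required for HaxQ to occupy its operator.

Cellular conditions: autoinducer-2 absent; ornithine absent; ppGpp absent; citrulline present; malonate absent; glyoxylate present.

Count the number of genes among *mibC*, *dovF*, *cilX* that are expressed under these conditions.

Glyoxylate is present, so LomT is active.
Autoinducer-2 is absent, so BexT is inactive.
With repressor LomT bound, *mibC* is not transcribed.
→ *mibC* is OFF.
Ornithine is absent, so UlmW is inactive.
Malonate is absent, so DovT is active.
ppGpp is absent, so HaxQ is inactive.
With repressor DovT bound, *lutB* is not transcribed.
So LutB is not produced.
Required activator UlmW is absent, so *dovF* is not transcribed.
→ *dovF* is OFF.
YilM is produced constitutively and is active.
Citrulline is present, so QilU is active.
With repressor QilU bound, *cilX* is not transcribed.
→ *cilX* is OFF.
0 of the 3 genes are transcribed.

0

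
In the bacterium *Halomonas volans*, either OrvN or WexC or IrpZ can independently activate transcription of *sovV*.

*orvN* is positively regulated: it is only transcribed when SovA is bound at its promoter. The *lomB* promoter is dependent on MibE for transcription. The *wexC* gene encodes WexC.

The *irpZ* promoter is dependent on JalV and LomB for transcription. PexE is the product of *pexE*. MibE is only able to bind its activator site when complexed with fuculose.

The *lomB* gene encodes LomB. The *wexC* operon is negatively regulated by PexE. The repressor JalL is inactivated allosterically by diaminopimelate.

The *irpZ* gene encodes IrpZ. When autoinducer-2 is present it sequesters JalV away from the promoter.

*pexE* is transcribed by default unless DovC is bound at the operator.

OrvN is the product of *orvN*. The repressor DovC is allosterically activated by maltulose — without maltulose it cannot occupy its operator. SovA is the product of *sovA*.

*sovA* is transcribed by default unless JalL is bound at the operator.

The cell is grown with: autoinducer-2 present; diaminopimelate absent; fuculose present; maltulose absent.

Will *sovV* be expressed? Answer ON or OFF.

Diaminopimelate is absent, so JalL is active.
With repressor JalL bound, *sovA* is not transcribed.
So SovA is not produced.
Required activator SovA is absent, so *orvN* is not transcribed.
So OrvN is not produced.
Maltulose is absent, so DovC is inactive.
With no repressor bound, *pexE* is transcribed.
So PexE is produced and active.
With repressor PexE bound, *wexC* is not transcribed.
So WexC is not produced.
Autoinducer-2 is present, so JalV is inactive.
Fuculose is present, so MibE is active.
No repressor is bound and MibE is active, so *lomB* is transcribed.
So LomB is produced and active.
Required activator JalV is absent, so *irpZ* is not transcribed.
So IrpZ is not produced.
No activator is available at the *sovV* promoter, so *sovV* is not transcribed.

OFF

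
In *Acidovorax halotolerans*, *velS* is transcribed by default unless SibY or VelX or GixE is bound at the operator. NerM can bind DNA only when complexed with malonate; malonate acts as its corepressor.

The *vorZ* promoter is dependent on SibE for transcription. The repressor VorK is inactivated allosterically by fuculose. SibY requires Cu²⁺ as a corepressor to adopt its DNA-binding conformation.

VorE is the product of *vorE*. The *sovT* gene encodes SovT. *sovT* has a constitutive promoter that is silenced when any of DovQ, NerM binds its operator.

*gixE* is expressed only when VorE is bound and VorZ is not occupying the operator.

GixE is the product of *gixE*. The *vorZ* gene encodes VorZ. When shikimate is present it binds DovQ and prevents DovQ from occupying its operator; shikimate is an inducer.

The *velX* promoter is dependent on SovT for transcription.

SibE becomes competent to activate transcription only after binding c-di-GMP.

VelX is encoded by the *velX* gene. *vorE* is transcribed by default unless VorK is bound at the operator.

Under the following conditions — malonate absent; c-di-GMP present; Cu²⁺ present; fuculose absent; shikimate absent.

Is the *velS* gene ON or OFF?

Cu²⁺ is present, so SibY is active.
Shikimate is absent, so DovQ is active.
Malonate is absent, so NerM is inactive.
With repressor DovQ bound, *sovT* is not transcribed.
So SovT is not produced.
Required activator SovT is absent, so *velX* is not transcribed.
So VelX is not produced.
c-di-GMP is present, so SibE is active.
No repressor is bound and SibE is active, so *vorZ* is transcribed.
So VorZ is produced and active.
Fuculose is absent, so VorK is active.
With repressor VorK bound, *vorE* is not transcribed.
So VorE is not produced.
With repressor VorZ bound, *gixE* is not transcribed.
So GixE is not produced.
With repressor SibY bound, *velS* is not transcribed.

OFF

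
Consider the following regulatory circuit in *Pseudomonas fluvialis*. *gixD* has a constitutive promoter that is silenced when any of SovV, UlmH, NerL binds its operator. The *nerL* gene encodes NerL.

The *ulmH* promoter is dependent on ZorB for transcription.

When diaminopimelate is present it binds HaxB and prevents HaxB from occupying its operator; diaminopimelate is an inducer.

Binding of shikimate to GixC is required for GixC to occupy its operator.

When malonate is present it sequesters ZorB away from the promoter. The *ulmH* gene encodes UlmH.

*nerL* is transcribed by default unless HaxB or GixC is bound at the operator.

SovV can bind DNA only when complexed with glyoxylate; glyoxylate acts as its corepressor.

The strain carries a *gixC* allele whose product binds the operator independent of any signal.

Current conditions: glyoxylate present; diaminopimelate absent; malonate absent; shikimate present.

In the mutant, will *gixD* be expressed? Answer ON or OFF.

Glyoxylate is present, so SovV is active.
Malonate is absent, so ZorB is active.
No repressor is bound and ZorB is active, so *ulmH* is transcribed.
So UlmH is produced and active.
Diaminopimelate is absent, so HaxB is active.
GixC is constitutively active in this strain.
With repressor HaxB bound, *nerL* is not transcribed.
So NerL is not produced.
With repressor SovV bound, *gixD* is not transcribed.

OFF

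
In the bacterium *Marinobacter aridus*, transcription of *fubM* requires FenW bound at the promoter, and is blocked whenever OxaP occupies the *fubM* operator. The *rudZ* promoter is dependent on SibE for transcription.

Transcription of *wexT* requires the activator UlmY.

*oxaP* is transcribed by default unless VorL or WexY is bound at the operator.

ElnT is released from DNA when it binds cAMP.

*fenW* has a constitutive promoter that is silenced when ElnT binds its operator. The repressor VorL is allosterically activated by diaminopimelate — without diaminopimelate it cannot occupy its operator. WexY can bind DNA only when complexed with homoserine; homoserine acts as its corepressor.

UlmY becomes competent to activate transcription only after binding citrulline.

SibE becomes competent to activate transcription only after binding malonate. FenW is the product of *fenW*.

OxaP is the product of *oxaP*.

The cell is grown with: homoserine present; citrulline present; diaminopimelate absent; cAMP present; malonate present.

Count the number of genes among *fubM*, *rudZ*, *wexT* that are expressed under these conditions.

3

cAMP is present, so ElnT is inactive.
With no repressor bound, *fenW* is transcribed.
So FenW is produced and active.
Diaminopimelate is absent, so VorL is inactive.
Homoserine is present, so WexY is active.
With repressor WexY bound, *oxaP* is not transcribed.
So OxaP is not produced.
No repressor is bound and FenW is active, so *fubM* is transcribed.
→ *fubM* is ON.
Malonate is present, so SibE is active.
No repressor is bound and SibE is active, so *rudZ* is transcribed.
→ *rudZ* is ON.
Citrulline is present, so UlmY is active.
No repressor is bound and UlmY is active, so *wexT* is transcribed.
→ *wexT* is ON.
3 of the 3 genes are transcribed.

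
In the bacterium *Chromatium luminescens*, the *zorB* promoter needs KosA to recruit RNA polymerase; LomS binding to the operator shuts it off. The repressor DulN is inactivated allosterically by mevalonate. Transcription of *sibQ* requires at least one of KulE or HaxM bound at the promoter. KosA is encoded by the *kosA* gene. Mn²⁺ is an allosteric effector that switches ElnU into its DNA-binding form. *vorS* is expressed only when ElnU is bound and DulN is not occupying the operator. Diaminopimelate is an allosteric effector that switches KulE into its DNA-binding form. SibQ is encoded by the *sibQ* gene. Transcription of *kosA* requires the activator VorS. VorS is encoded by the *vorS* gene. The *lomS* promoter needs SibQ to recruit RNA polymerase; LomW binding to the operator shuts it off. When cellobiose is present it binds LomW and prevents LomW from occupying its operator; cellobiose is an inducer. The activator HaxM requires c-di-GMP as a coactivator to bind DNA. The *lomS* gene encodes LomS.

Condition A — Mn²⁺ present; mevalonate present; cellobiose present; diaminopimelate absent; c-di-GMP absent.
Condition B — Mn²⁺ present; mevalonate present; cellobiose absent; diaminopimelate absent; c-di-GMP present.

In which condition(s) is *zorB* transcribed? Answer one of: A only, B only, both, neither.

Condition A:
Mn²⁺ is present, so ElnU is active.
Mevalonate is present, so DulN is inactive.
No repressor is bound and ElnU is active, so *vorS* is transcribed.
So VorS is produced and active.
No repressor is bound and VorS is active, so *kosA* is transcribed.
So KosA is produced and active.
Cellobiose is present, so LomW is inactive.
Diaminopimelate is absent, so KulE is inactive.
c-di-GMP is absent, so HaxM is inactive.
No activator is available at the *sibQ* promoter, so *sibQ* is not transcribed.
So SibQ is not produced.
Required activator SibQ is absent, so *lomS* is not transcribed.
So LomS is not produced.
No repressor is bound and KosA is active, so *zorB* is transcribed.
→ *zorB* is ON in A.
Condition B:
Mn²⁺ is present, so ElnU is active.
Mevalonate is present, so DulN is inactive.
No repressor is bound and ElnU is active, so *vorS* is transcribed.
So VorS is produced and active.
No repressor is bound and VorS is active, so *kosA* is transcribed.
So KosA is produced and active.
Cellobiose is absent, so LomW is active.
Diaminopimelate is absent, so KulE is inactive.
c-di-GMP is present, so HaxM is active.
Activator HaxM is present, so *sibQ* is transcribed.
So SibQ is produced and active.
With repressor LomW bound, *lomS* is not transcribed.
So LomS is not produced.
No repressor is bound and KosA is active, so *zorB* is transcribed.
→ *zorB* is ON in B.

both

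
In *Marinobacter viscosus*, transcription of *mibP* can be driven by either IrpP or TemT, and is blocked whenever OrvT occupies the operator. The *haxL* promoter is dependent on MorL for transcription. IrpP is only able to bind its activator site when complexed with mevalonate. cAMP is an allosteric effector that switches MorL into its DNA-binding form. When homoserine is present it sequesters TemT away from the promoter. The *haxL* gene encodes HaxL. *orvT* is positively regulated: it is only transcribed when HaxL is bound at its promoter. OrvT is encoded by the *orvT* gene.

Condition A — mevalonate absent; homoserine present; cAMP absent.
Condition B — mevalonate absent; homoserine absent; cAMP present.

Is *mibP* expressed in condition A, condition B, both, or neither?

Condition A:
Mevalonate is absent, so IrpP is inactive.
Homoserine is present, so TemT is inactive.
cAMP is absent, so MorL is inactive.
Required activator MorL is absent, so *haxL* is not transcribed.
So HaxL is not produced.
Required activator HaxL is absent, so *orvT* is not transcribed.
So OrvT is not produced.
No activator is available at the *mibP* promoter, so *mibP* is not transcribed.
→ *mibP* is OFF in A.
Condition B:
Mevalonate is absent, so IrpP is inactive.
Homoserine is absent, so TemT is active.
cAMP is present, so MorL is active.
No repressor is bound and MorL is active, so *haxL* is transcribed.
So HaxL is produced and active.
No repressor is bound and HaxL is active, so *orvT* is transcribed.
So OrvT is produced and active.
With repressor OrvT bound, *mibP* is not transcribed.
→ *mibP* is OFF in B.

neither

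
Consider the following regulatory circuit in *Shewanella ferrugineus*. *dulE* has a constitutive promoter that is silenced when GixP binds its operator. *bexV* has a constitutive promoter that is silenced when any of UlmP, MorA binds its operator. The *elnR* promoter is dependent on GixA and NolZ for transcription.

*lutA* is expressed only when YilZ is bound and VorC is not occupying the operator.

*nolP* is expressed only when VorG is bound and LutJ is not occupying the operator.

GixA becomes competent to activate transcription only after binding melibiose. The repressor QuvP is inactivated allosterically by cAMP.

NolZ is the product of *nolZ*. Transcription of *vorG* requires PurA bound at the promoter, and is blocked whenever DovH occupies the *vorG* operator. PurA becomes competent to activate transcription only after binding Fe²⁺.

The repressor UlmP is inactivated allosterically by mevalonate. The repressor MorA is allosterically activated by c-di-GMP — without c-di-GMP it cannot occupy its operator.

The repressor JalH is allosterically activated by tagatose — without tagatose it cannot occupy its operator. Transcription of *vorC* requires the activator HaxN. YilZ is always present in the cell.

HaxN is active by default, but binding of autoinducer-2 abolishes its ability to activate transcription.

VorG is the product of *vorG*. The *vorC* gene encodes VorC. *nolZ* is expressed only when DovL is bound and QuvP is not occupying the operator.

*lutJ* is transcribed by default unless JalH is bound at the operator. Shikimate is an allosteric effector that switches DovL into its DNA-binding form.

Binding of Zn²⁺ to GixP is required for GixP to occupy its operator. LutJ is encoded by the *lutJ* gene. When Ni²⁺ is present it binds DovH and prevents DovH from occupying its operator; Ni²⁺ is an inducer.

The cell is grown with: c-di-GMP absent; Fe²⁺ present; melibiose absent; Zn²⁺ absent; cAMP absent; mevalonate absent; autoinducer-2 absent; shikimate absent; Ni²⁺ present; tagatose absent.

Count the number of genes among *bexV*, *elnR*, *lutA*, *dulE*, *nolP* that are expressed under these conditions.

1

Mevalonate is absent, so UlmP is active.
c-di-GMP is absent, so MorA is inactive.
With repressor UlmP bound, *bexV* is not transcribed.
→ *bexV* is OFF.
Melibiose is absent, so GixA is inactive.
Shikimate is absent, so DovL is inactive.
cAMP is absent, so QuvP is active.
With repressor QuvP bound, *nolZ* is not transcribed.
So NolZ is not produced.
Required activator GixA is absent, so *elnR* is not transcribed.
→ *elnR* is OFF.
YilZ is produced constitutively and is active.
Autoinducer-2 is absent, so HaxN is active.
No repressor is bound and HaxN is active, so *vorC* is transcribed.
So VorC is produced and active.
With repressor VorC bound, *lutA* is not transcribed.
→ *lutA* is OFF.
Zn²⁺ is absent, so GixP is inactive.
With no repressor bound, *dulE* is transcribed.
→ *dulE* is ON.
Tagatose is absent, so JalH is inactive.
With no repressor bound, *lutJ* is transcribed.
So LutJ is produced and active.
Ni²⁺ is present, so DovH is inactive.
Fe²⁺ is present, so PurA is active.
No repressor is bound and PurA is active, so *vorG* is transcribed.
So VorG is produced and active.
With repressor LutJ bound, *nolP* is not transcribed.
→ *nolP* is OFF.
1 of the 5 genes is transcribed.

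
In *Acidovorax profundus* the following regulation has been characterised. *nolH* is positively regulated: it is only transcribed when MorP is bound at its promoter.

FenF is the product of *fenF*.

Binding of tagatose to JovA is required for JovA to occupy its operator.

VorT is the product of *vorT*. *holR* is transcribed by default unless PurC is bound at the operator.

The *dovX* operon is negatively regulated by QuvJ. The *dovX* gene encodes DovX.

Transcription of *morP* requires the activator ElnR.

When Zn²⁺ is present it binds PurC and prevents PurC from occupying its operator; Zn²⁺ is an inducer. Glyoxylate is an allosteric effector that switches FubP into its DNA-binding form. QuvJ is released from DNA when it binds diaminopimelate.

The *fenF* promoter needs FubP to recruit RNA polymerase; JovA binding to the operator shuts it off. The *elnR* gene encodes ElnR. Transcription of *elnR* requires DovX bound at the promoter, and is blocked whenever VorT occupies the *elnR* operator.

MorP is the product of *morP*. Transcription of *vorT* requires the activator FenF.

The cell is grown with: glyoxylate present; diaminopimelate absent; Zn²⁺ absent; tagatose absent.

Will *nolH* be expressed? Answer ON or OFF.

Glyoxylate is present, so FubP is active.
Tagatose is absent, so JovA is inactive.
No repressor is bound and FubP is active, so *fenF* is transcribed.
So FenF is produced and active.
No repressor is bound and FenF is active, so *vorT* is transcribed.
So VorT is produced and active.
Diaminopimelate is absent, so QuvJ is active.
With repressor QuvJ bound, *dovX* is not transcribed.
So DovX is not produced.
With repressor VorT bound, *elnR* is not transcribed.
So ElnR is not produced.
Required activator ElnR is absent, so *morP* is not transcribed.
So MorP is not produced.
Required activator MorP is absent, so *nolH* is not transcribed.

OFF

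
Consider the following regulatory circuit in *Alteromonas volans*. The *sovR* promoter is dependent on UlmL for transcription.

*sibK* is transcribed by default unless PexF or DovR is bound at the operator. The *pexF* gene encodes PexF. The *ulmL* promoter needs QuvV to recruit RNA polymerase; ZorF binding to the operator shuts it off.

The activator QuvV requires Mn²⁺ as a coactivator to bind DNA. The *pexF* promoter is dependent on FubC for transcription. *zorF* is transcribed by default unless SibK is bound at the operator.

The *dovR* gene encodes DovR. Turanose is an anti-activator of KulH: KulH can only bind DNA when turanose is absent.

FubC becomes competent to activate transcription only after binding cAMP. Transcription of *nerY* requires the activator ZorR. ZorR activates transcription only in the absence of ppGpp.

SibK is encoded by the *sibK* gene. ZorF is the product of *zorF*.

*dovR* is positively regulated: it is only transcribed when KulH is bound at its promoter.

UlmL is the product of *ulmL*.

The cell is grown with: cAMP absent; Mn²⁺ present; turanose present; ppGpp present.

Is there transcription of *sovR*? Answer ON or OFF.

ON

cAMP is absent, so FubC is inactive.
Required activator FubC is absent, so *pexF* is not transcribed.
So PexF is not produced.
Turanose is present, so KulH is inactive.
Required activator KulH is absent, so *dovR* is not transcribed.
So DovR is not produced.
With no repressor bound, *sibK* is transcribed.
So SibK is produced and active.
With repressor SibK bound, *zorF* is not transcribed.
So ZorF is not produced.
Mn²⁺ is present, so QuvV is active.
No repressor is bound and QuvV is active, so *ulmL* is transcribed.
So UlmL is produced and active.
No repressor is bound and UlmL is active, so *sovR* is transcribed.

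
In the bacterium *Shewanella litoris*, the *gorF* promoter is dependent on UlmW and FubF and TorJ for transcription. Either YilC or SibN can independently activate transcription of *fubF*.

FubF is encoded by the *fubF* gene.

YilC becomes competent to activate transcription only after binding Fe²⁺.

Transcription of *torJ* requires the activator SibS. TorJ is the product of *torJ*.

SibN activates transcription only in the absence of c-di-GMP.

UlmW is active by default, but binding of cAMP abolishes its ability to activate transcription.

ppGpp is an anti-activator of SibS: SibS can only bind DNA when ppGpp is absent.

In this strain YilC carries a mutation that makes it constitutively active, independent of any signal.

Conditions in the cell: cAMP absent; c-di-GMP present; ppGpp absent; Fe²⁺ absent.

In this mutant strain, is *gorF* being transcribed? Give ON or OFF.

cAMP is absent, so UlmW is active.
YilC is constitutively active in this strain.
c-di-GMP is present, so SibN is inactive.
Activator YilC is present, so *fubF* is transcribed.
So FubF is produced and active.
ppGpp is absent, so SibS is active.
No repressor is bound and SibS is active, so *torJ* is transcribed.
So TorJ is produced and active.
No repressor is bound and UlmW and FubF and TorJ are active, so *gorF* is transcribed.

ON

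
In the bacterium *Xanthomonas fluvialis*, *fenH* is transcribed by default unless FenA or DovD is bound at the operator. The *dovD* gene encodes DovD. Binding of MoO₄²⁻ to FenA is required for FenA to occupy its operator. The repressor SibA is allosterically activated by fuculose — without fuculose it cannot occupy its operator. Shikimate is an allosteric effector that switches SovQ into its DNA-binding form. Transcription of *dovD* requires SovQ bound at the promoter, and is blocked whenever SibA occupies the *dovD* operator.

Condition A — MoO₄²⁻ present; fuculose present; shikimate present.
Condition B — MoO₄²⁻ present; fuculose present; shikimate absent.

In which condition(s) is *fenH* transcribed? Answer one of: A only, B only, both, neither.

neither

Condition A:
MoO₄²⁻ is present, so FenA is active.
Fuculose is present, so SibA is active.
Shikimate is present, so SovQ is active.
With repressor SibA bound, *dovD* is not transcribed.
So DovD is not produced.
With repressor FenA bound, *fenH* is not transcribed.
→ *fenH* is OFF in A.
Condition B:
MoO₄²⁻ is present, so FenA is active.
Fuculose is present, so SibA is active.
Shikimate is absent, so SovQ is inactive.
With repressor SibA bound, *dovD* is not transcribed.
So DovD is not produced.
With repressor FenA bound, *fenH* is not transcribed.
→ *fenH* is OFF in B.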